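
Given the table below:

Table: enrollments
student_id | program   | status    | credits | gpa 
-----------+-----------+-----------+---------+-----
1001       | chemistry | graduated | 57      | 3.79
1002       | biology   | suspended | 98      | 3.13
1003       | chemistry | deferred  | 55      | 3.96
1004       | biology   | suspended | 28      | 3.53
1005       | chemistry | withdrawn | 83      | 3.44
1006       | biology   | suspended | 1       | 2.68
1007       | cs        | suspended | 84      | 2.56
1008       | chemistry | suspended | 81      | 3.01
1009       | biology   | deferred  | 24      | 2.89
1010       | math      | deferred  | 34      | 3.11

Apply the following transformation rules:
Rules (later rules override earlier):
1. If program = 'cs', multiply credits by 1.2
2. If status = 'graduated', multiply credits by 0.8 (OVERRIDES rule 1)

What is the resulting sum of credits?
550.4

Step 1: Rule 2 takes priority for records with status = 'graduated'
  - 1 records: 57 × 0.8 = 45.6
Step 2: Rule 1 applies to remaining records with program = 'cs'
  - 1 records: 84 × 1.2 = 100.8
Step 3: Other records unchanged: 404
Step 4: Final sum = 45.6 + 100.8 + 404 = 550.4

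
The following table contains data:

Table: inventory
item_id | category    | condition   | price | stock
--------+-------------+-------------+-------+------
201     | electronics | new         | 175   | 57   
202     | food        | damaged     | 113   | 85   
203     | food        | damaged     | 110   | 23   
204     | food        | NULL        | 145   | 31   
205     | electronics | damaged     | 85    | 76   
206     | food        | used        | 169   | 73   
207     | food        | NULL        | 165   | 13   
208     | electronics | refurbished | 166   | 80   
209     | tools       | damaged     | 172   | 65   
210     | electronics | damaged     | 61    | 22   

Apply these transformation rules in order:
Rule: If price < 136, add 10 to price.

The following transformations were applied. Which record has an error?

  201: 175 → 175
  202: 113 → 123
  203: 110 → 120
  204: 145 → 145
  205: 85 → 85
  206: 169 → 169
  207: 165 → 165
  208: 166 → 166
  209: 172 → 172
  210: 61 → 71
Record 205 has an error. The correct transformed value should be 95, not 85.

Step 1: Check each record against the rule
Step 2: Record 205 has price = 85
Step 3: Since 85 < 136, the bonus should have been applied
Step 4: Correct value = 95, but claimed value = 85
Conclusion: Record 205 has the error.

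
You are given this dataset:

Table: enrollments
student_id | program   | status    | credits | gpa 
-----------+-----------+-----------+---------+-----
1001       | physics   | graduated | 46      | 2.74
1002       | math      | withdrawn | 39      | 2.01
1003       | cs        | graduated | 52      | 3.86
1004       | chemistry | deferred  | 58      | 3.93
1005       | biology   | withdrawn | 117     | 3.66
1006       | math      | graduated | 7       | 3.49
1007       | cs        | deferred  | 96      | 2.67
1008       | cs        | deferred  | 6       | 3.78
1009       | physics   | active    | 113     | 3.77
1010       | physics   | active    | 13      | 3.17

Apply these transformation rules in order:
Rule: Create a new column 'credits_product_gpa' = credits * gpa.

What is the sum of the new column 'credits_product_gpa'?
1831.96

Step 1: For each record, compute credits * gpa
Example calculations:
  46 * 2.74 = 126.04
  39 * 2.01 = 78.39
  52 * 3.86 = 200.72
  ...
Step 2: Sum all derived values
Step 3: Total = 1831.96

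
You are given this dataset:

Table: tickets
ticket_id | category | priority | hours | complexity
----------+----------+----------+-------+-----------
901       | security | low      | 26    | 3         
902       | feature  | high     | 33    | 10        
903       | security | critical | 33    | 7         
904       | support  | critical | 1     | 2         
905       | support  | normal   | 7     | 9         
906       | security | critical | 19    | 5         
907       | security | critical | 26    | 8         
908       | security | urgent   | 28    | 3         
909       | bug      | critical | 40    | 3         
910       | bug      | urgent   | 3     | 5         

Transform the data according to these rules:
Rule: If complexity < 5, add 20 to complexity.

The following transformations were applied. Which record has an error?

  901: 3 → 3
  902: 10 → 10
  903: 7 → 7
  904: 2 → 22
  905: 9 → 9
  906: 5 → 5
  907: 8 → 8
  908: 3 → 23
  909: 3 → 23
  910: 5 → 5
Record 901 has an error. The correct transformed value should be 23, not 3.

Step 1: Check each record against the rule
Step 2: Record 901 has complexity = 3
Step 3: Since 3 < 5, the bonus should have been applied
Step 4: Correct value = 23, but claimed value = 3
Conclusion: Record 901 has the error.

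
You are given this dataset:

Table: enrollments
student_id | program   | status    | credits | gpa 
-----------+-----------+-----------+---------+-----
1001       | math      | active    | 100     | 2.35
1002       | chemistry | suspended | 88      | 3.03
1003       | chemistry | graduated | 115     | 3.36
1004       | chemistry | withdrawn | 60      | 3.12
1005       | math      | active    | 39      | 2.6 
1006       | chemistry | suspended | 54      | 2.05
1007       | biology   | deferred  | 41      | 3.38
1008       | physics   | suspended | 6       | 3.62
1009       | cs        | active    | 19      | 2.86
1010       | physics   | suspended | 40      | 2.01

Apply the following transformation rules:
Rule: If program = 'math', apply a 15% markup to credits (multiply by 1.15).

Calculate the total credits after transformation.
582.85

Step 1: Records with program = 'math' have total credits = 139
Step 2: Apply multiplier: 139 × 1.15 = 159.85
Step 3: Other records total: 423
Step 4: Final sum = 159.85 + 423 = 582.85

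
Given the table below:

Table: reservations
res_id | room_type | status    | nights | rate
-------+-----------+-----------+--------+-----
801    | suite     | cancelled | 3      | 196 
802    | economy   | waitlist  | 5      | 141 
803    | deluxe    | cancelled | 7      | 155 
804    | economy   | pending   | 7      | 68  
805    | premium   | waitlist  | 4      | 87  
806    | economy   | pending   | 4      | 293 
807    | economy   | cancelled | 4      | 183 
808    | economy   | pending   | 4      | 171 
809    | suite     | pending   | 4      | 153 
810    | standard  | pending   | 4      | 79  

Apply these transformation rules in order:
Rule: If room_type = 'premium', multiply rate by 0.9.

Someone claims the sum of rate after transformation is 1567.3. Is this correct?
No, the correct result is 1517.3.

Step 1: Calculate the correct sum after transformation
Step 2: Apply multiplier 0.9 to records where room_type = 'premium'
Step 3: Correct result = 1517.3
Step 4: Claimed result = 1567.3
Step 5: 1517.3 ≠ 1567.3
Conclusion: The claimed result is incorrect. The correct answer is 1517.3.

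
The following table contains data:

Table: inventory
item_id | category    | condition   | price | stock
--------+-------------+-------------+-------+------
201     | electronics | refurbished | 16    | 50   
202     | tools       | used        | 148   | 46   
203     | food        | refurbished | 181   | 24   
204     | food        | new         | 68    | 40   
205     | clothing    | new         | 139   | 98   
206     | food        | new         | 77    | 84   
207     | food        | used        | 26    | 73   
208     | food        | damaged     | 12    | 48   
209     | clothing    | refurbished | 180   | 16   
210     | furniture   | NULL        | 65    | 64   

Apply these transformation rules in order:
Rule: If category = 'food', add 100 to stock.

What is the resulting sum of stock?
1043

Step 1: Count records where category = 'food': 5
Step 2: Total bonus added: 5 × 100 = 500
Step 3: Original sum of stock: 543
Step 4: Final sum = 543 + 500 = 1043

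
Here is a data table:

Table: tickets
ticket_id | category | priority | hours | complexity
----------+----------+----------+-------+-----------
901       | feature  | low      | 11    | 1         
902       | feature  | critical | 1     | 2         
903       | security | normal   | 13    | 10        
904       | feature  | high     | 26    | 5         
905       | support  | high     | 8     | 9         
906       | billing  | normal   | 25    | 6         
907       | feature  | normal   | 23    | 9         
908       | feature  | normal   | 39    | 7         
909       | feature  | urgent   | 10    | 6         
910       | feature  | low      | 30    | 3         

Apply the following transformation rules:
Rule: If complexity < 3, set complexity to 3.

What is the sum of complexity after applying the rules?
61

Step 1: 2 records have complexity < 3
Step 2: These records originally summed to 3
Step 3: After setting to minimum: 2 × 3 = 6
Step 4: Unaffected records sum: 55
Step 5: Final sum = 6 + 55 = 61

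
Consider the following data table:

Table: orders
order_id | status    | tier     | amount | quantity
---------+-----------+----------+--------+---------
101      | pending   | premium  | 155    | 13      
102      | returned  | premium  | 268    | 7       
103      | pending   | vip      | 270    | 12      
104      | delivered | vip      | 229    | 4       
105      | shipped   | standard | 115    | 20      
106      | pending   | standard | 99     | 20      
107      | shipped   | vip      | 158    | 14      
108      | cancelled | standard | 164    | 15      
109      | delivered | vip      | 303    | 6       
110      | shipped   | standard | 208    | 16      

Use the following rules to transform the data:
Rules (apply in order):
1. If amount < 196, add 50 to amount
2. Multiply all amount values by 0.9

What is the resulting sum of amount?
1997.1

Step 1: Apply Rule 1 - Add 50 to records with amount < 196
  - 5 records affected: 691 + (5 × 50) = 941
  - Unaffected records: 1278
  - Sum after Rule 1: 2219
Step 2: Apply Rule 2 - Multiply all by 0.9
  - 2219 × 0.9 = 1997.1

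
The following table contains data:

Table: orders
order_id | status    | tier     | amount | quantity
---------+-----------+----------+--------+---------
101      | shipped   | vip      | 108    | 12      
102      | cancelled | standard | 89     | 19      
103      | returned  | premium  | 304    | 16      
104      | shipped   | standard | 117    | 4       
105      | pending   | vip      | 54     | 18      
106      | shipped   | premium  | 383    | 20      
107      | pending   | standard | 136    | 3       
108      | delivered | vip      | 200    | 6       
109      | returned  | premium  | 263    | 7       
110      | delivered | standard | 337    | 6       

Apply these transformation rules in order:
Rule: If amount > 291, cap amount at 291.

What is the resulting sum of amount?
1840

Step 1: 3 records have amount > 291
Step 2: These records originally summed to 1024
Step 3: After capping: 3 × 291 = 873
Step 4: Unaffected records sum: 967
Step 5: Final sum = 873 + 967 = 1840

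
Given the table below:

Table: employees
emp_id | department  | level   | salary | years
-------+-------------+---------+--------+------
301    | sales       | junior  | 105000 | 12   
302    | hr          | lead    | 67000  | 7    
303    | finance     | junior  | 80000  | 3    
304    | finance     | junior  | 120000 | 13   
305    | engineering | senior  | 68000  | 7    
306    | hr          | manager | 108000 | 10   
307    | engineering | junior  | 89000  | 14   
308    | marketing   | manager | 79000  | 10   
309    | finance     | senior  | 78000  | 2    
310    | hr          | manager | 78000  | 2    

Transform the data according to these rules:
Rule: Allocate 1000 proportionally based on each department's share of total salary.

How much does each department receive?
engineering: 180.05, finance: 318.81, hr: 290.14, marketing: 90.6, sales: 120.41

Step 1: Calculate total salary = 872000
Step 2: Calculate each department's proportion:
  engineering: 157000/872000 = 18.00% → 180.05
  finance: 278000/872000 = 31.88% → 318.81
  hr: 253000/872000 = 29.01% → 290.14
  marketing: 79000/872000 = 9.06% → 90.6
  sales: 105000/872000 = 12.04% → 120.41
Step 3: Verify: sum of allocations ≈ 1000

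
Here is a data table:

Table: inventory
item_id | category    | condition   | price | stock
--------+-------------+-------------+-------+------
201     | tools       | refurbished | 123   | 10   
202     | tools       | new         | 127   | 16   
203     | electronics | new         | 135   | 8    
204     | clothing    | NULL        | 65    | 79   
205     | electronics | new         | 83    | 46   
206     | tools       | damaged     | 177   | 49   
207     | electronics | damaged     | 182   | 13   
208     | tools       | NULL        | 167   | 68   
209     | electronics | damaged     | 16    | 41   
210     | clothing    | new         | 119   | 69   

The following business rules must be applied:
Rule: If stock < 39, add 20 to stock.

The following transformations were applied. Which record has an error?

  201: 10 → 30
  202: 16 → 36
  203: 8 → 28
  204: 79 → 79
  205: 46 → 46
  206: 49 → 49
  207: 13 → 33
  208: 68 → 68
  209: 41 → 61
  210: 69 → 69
Record 209 has an error. The correct transformed value should be 41, not 61.

Step 1: Check each record against the rule
Step 2: Record 209 has stock = 41
Step 3: Since 41 >= 39, the bonus should not have been applied
Step 4: Correct value = 41, but claimed value = 61
Conclusion: Record 209 has the error.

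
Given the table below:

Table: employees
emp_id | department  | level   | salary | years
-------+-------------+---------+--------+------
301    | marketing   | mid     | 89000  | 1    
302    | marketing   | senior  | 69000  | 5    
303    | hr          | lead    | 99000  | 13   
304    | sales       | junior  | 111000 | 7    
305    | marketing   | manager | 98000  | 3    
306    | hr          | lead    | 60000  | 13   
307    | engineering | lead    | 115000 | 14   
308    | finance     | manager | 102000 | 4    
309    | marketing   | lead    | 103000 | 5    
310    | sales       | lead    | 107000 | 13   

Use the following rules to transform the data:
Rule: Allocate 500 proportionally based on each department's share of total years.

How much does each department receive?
engineering: 89.74, finance: 25.64, hr: 166.67, marketing: 89.74, sales: 128.21

Step 1: Calculate total years = 78
Step 2: Calculate each department's proportion:
  engineering: 14/78 = 17.95% → 89.74
  finance: 4/78 = 5.13% → 25.64
  hr: 26/78 = 33.33% → 166.67
  marketing: 14/78 = 17.95% → 89.74
  sales: 20/78 = 25.64% → 128.21
Step 3: Verify: sum of allocations ≈ 500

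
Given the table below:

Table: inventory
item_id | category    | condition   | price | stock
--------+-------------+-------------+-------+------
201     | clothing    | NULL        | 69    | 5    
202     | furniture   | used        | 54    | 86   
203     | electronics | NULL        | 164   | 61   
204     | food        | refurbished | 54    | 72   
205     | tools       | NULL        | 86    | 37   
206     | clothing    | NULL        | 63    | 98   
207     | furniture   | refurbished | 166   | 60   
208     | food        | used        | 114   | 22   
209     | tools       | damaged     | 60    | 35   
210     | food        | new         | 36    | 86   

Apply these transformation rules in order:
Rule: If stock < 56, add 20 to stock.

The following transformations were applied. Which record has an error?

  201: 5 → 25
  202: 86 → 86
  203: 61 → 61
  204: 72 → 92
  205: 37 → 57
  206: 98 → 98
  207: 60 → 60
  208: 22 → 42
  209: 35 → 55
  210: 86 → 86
Record 204 has an error. The correct transformed value should be 72, not 92.

Step 1: Check each record against the rule
Step 2: Record 204 has stock = 72
Step 3: Since 72 >= 56, the bonus should not have been applied
Step 4: Correct value = 72, but claimed value = 92
Conclusion: Record 204 has the error.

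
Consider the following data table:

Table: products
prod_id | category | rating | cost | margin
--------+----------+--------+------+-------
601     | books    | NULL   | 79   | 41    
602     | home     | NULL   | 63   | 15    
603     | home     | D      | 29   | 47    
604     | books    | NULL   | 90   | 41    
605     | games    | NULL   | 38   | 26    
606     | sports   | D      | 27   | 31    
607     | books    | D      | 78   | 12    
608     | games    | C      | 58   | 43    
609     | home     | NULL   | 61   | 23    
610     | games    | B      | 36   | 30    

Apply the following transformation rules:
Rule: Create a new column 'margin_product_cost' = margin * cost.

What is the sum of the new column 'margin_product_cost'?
16975

Step 1: For each record, compute margin * cost
Example calculations:
  41 * 79 = 3239
  15 * 63 = 945
  47 * 29 = 1363
  ...
Step 2: Sum all derived values
Step 3: Total = 16975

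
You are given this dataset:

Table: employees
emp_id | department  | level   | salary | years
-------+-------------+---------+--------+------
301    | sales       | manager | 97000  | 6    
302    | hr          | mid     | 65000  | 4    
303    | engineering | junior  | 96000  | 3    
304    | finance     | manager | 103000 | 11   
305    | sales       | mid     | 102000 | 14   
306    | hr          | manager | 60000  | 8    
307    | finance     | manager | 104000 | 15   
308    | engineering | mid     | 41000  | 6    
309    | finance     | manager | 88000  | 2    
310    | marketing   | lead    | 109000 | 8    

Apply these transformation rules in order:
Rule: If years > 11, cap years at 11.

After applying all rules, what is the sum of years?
70

Step 1: 2 records have years > 11
Step 2: These records originally summed to 29
Step 3: After capping: 2 × 11 = 22
Step 4: Unaffected records sum: 48
Step 5: Final sum = 22 + 48 = 70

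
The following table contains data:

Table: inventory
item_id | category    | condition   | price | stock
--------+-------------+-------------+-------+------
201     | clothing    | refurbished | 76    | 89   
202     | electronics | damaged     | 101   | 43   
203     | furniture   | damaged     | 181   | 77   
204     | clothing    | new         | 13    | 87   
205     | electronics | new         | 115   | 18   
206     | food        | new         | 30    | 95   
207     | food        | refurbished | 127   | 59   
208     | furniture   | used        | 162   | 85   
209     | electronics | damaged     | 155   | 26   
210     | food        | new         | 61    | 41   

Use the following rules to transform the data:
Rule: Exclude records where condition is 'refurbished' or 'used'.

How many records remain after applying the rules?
7

Step 1: Count records to exclude
  - 2 (refurbished) + 1 (used) = 3 records
Step 2: Total records: 10
Step 3: Remaining = 10 - 3 = 7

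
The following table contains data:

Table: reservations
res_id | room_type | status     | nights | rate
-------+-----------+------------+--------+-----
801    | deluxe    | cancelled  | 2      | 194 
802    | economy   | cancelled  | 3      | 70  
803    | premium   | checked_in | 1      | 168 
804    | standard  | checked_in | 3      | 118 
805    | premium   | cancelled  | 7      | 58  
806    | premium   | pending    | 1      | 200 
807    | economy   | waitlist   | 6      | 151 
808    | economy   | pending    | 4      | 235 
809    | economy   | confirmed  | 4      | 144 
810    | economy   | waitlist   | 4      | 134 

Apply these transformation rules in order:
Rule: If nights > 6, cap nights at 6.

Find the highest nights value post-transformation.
6

Step 1: Original maximum nights = 7
Step 2: Apply cap at 6
Step 3: 1 records had nights > 6 and were capped
Step 4: Maximum after transformation = 6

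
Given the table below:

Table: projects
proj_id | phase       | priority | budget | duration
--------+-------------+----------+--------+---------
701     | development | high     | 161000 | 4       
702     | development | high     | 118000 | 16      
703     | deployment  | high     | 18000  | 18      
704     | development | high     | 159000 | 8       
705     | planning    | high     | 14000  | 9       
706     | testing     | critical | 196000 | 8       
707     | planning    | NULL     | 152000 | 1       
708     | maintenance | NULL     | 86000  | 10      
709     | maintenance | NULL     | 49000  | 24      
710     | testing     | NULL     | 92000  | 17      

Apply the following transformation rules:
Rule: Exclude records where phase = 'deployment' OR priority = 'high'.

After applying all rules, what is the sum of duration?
60

Step 1: Find records where phase = 'deployment' OR priority = 'high'
Step 2: 5 records match, summing to 55
Step 3: Original sum: 115
Step 4: Remaining sum = 115 - 55 = 60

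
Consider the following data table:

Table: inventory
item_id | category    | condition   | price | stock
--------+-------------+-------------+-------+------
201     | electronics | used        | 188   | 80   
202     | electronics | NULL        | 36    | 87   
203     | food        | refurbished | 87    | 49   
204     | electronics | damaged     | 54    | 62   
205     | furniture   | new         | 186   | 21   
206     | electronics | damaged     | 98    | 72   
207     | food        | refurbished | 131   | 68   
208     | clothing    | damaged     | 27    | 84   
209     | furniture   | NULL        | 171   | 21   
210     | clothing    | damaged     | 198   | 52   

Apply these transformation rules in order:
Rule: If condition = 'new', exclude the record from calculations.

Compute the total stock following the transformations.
575

Step 1: Identify records where condition = 'new'
Step 2: The excluded records sum to 21
Step 3: Original total stock = 596
Step 4: Remaining total = 596 - 21 = 575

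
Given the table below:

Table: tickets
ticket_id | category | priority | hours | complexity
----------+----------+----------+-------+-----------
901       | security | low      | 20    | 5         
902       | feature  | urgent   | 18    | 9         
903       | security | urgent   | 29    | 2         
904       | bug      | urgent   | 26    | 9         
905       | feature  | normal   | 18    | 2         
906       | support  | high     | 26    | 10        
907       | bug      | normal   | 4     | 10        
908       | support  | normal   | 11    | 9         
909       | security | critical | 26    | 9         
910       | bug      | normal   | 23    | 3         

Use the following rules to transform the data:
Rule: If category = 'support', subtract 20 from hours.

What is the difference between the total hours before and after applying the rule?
40

Step 1: Original sum of hours = 201
Step 2: 2 records have category = 'support'
Step 3: Each affected record changes by -20
Step 4: Total change = 2 × -20 = -40
Step 5: New sum = 201 + -40 = 161
Step 6: Difference = |161 - 201| = 40
        (Sum decreased by 40)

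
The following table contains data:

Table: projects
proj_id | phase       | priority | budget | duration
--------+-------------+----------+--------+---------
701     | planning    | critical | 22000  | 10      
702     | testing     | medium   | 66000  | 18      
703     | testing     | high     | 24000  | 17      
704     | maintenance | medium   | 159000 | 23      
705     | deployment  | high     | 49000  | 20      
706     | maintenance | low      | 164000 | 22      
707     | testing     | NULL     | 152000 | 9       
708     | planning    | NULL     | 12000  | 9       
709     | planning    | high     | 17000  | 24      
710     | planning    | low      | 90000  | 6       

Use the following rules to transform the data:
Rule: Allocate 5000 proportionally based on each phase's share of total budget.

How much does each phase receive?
deployment: 324.5, maintenance: 2139.07, planning: 933.77, testing: 1602.65

Step 1: Calculate total budget = 755000
Step 2: Calculate each phase's proportion:
  deployment: 49000/755000 = 6.49% → 324.5
  maintenance: 323000/755000 = 42.78% → 2139.07
  planning: 141000/755000 = 18.68% → 933.77
  testing: 242000/755000 = 32.05% → 1602.65
Step 3: Verify: sum of allocations ≈ 5000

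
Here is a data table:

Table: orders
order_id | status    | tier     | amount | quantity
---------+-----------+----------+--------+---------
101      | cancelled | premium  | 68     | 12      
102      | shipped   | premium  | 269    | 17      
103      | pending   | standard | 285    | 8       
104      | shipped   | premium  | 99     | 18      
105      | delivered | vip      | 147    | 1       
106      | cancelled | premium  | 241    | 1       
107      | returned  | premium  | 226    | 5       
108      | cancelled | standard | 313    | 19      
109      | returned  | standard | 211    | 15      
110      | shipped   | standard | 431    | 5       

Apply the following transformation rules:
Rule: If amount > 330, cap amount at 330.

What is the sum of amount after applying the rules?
2189

Step 1: 1 records have amount > 330
Step 2: These records originally summed to 431
Step 3: After capping: 1 × 330 = 330
Step 4: Unaffected records sum: 1859
Step 5: Final sum = 330 + 1859 = 2189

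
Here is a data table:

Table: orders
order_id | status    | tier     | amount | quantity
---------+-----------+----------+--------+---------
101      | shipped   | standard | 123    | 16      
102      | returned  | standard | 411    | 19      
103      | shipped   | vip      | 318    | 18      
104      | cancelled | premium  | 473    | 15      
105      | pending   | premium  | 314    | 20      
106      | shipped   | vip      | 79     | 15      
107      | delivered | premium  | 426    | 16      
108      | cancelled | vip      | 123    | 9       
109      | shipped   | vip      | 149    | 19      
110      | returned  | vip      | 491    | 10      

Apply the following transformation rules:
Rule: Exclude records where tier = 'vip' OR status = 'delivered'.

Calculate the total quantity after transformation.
70

Step 1: Find records where tier = 'vip' OR status = 'delivered'
Step 2: 6 records match, summing to 87
Step 3: Original sum: 157
Step 4: Remaining sum = 157 - 87 = 70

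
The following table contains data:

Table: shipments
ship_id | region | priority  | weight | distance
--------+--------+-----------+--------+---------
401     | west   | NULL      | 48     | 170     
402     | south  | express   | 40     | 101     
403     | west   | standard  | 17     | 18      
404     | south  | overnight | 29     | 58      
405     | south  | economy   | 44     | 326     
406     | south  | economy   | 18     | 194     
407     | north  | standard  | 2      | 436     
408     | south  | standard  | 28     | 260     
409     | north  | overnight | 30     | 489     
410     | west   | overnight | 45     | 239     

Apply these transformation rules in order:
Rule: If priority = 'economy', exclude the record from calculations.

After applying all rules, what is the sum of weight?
239

Step 1: Identify records where priority = 'economy'
Step 2: The excluded records sum to 62
Step 3: Original total weight = 301
Step 4: Remaining total = 301 - 62 = 239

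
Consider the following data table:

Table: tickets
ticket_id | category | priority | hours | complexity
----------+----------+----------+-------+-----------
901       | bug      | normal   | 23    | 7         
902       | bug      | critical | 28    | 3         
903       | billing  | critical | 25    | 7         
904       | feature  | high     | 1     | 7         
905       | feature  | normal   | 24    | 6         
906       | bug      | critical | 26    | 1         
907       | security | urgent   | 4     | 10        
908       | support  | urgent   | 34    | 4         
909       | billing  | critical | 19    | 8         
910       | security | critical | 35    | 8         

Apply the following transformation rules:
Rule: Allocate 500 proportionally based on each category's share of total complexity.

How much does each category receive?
billing: 122.95, bug: 90.16, feature: 106.56, security: 147.54, support: 32.79

Step 1: Calculate total complexity = 61
Step 2: Calculate each category's proportion:
  billing: 15/61 = 24.59% → 122.95
  bug: 11/61 = 18.03% → 90.16
  feature: 13/61 = 21.31% → 106.56
  security: 18/61 = 29.51% → 147.54
  support: 4/61 = 6.56% → 32.79
Step 3: Verify: sum of allocations ≈ 500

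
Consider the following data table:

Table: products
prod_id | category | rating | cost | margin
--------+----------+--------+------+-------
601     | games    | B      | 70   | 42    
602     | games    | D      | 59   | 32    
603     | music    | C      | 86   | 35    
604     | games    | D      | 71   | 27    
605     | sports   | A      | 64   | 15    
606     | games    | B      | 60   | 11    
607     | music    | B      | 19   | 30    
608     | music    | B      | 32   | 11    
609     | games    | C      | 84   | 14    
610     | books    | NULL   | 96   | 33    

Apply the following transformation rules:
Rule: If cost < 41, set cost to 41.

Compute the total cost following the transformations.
672

Step 1: 2 records have cost < 41
Step 2: These records originally summed to 51
Step 3: After setting to minimum: 2 × 41 = 82
Step 4: Unaffected records sum: 590
Step 5: Final sum = 82 + 590 = 672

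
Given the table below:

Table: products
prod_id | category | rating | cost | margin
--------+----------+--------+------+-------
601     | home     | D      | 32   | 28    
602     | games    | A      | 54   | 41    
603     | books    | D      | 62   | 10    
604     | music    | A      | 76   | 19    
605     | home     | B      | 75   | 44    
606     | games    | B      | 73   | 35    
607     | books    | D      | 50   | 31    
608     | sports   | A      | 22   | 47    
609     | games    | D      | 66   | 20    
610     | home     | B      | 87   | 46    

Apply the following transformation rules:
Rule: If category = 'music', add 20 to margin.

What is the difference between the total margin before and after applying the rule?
20

Step 1: Original sum of margin = 321
Step 2: 1 records have category = 'music'
Step 3: Each affected record changes by 20
Step 4: Total change = 1 × 20 = 20
Step 5: New sum = 321 + 20 = 341
Step 6: Difference = |341 - 321| = 20
        (Sum increased by 20)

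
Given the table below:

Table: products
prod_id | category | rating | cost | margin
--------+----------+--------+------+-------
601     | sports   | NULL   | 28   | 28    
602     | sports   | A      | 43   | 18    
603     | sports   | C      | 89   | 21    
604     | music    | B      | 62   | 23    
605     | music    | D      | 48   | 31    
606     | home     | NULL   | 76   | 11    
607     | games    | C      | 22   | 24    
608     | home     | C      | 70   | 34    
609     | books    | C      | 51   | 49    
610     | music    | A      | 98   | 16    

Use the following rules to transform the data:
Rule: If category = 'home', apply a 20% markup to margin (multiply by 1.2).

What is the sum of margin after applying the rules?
264.0

Step 1: Records with category = 'home' have total margin = 45
Step 2: Apply multiplier: 45 × 1.2 = 54.0
Step 3: Other records total: 210
Step 4: Final sum = 54.0 + 210 = 264.0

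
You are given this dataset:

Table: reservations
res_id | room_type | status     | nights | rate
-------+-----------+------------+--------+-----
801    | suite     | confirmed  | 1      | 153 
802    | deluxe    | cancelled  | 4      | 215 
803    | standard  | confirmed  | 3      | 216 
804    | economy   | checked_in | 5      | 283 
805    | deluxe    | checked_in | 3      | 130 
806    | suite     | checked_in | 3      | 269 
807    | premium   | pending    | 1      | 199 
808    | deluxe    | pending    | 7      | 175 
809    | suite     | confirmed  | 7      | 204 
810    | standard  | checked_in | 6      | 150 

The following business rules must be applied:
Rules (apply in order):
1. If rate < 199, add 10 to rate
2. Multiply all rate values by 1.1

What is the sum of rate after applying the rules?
2237.4

Step 1: Apply Rule 1 - Add 10 to records with rate < 199
  - 4 records affected: 608 + (4 × 10) = 648
  - Unaffected records: 1386
  - Sum after Rule 1: 2034
Step 2: Apply Rule 2 - Multiply all by 1.1
  - 2034 × 1.1 = 2237.4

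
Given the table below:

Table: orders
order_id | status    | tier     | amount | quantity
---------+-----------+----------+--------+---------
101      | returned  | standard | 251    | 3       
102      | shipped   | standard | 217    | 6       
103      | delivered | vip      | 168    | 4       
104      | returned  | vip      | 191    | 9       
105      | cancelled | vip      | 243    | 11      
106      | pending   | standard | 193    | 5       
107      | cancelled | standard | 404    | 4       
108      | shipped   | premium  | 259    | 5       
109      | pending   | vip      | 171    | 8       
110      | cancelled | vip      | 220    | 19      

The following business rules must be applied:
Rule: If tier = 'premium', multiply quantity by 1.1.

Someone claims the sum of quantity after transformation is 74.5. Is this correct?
Yes, the result is correct.

Step 1: Calculate the correct sum after transformation
Step 2: Apply multiplier 1.1 to records where tier = 'premium'
Step 3: Correct result = 74.5
Step 4: Claimed result = 74.5
Step 5: 74.5 = 74.5 ✓
Conclusion: The claimed result is correct.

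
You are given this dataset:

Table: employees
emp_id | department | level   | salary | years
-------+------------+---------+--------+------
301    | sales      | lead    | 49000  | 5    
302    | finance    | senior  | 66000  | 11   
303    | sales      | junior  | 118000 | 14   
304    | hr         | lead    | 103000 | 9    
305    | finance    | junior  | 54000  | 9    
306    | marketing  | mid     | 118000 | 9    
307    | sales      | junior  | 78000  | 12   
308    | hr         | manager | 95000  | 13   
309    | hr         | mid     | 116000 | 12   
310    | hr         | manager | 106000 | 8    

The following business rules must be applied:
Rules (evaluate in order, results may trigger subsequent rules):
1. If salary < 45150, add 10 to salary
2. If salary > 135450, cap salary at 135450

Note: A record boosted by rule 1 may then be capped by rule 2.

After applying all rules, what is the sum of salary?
903000

Step 1: Apply rule 1 to records with salary < 45150
  - 0 records get bonus of 10
  - Of these, 0 records then exceed 135450 and get capped
Step 2: Apply rule 2 to records with salary > 135450
  - 0 records (original) are capped
Step 3: Calculate final sum = 903000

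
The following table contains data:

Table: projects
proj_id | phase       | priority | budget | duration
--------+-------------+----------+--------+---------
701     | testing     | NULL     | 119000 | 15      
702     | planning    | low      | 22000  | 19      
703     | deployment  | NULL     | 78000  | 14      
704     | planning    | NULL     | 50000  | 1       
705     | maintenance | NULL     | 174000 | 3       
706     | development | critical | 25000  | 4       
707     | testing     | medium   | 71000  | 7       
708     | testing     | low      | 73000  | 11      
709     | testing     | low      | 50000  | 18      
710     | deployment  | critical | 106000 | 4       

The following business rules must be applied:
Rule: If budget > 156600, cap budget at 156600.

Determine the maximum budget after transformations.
156600

Step 1: Original maximum budget = 174000
Step 2: Apply cap at 156600
Step 3: 1 records had budget > 156600 and were capped
Step 4: Maximum after transformation = 156600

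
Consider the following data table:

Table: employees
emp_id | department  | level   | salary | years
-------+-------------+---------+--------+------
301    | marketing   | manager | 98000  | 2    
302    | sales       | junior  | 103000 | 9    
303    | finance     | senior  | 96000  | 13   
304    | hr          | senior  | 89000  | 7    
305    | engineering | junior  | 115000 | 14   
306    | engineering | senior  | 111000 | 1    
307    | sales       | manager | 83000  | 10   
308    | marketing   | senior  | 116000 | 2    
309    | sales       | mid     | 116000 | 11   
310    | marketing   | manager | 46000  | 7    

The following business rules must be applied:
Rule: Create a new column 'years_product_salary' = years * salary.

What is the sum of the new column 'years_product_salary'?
7375000

Step 1: For each record, compute years * salary
Example calculations:
  2 * 98000 = 196000
  9 * 103000 = 927000
  13 * 96000 = 1248000
  ...
Step 2: Sum all derived values
Step 3: Total = 7375000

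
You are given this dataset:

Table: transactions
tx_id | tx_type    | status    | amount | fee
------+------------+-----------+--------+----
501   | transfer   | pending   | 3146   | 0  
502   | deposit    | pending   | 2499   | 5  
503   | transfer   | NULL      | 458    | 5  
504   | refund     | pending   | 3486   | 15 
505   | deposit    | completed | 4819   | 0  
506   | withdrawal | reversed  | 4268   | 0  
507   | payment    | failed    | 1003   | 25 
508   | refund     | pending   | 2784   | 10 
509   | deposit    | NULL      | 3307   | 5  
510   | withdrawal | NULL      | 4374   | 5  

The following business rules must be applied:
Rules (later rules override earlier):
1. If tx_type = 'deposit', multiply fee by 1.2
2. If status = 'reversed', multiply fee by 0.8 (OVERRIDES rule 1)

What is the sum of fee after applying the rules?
72.0

Step 1: Rule 2 takes priority for records with status = 'reversed'
  - 1 records: 0 × 0.8 = 0.0
Step 2: Rule 1 applies to remaining records with tx_type = 'deposit'
  - 3 records: 10 × 1.2 = 12.0
Step 3: Other records unchanged: 60
Step 4: Final sum = 0.0 + 12.0 + 60 = 72.0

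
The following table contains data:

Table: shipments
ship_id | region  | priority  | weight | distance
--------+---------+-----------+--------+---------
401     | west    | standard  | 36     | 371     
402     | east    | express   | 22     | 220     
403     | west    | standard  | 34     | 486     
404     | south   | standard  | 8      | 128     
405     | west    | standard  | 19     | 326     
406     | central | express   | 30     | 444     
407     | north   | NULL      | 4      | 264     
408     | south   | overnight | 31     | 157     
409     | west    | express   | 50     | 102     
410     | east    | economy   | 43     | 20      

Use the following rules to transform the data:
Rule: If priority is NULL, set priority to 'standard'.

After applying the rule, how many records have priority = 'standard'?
5

Step 1: Count records where priority IS NULL
Step 2: Found 1 records with NULL priority
Step 3: These records will have priority set to 'standard'
Step 4: Records already having priority = 'standard': 4
Step 5: Answer: 1 + 4 = 5 records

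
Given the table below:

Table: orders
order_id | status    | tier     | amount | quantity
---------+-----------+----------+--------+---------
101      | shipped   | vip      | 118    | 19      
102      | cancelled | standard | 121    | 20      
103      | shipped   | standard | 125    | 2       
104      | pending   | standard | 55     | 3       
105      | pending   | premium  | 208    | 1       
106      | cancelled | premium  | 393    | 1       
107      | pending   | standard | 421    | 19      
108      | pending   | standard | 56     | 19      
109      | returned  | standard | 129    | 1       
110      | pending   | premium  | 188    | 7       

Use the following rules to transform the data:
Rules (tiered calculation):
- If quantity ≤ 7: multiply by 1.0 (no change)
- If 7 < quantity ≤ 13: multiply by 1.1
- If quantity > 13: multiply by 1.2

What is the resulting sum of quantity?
107.4

Step 1: Tier 1 (quantity ≤ 7): 6 records, sum = 15 × 1.0 = 15.0
Step 2: Tier 2 (7 < quantity ≤ 13): 0 records, sum = 0 × 1.1 = 0.0
Step 3: Tier 3 (quantity > 13): 4 records, sum = 77 × 1.2 = 92.4
Step 4: Final sum = 15.0 + 0.0 + 92.4 = 107.4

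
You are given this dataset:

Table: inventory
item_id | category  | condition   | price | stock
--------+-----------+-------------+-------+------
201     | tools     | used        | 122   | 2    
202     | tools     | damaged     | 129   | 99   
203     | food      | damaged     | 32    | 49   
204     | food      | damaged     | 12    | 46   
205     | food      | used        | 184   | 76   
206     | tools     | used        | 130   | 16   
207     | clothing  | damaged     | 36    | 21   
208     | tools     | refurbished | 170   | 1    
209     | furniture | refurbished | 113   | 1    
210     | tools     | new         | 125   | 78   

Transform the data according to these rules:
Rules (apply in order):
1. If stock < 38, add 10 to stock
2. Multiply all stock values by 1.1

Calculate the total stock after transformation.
482.9

Step 1: Apply Rule 1 - Add 10 to records with stock < 38
  - 5 records affected: 41 + (5 × 10) = 91
  - Unaffected records: 348
  - Sum after Rule 1: 439
Step 2: Apply Rule 2 - Multiply all by 1.1
  - 439 × 1.1 = 482.9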